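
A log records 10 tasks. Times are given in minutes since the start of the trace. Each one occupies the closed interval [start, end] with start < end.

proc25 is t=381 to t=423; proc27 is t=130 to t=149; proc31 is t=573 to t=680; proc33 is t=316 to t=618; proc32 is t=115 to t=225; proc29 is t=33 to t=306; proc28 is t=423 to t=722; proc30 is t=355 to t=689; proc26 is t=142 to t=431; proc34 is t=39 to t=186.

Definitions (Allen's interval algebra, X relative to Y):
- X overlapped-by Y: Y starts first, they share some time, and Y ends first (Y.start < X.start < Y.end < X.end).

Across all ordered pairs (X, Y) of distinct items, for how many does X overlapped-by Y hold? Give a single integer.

Checking all 90 ordered pairs for relation 'overlapped-by'; matching pairs in alphabetical order:
(proc26, proc27): proc26 overlapped-by proc27 ✓
(proc26, proc29): proc26 overlapped-by proc29 ✓
(proc26, proc32): proc26 overlapped-by proc32 ✓
(proc26, proc34): proc26 overlapped-by proc34 ✓
(proc28, proc26): proc28 overlapped-by proc26 ✓
(proc28, proc30): proc28 overlapped-by proc30 ✓
(proc28, proc33): proc28 overlapped-by proc33 ✓
(proc30, proc26): proc30 overlapped-by proc26 ✓
(proc30, proc33): proc30 overlapped-by proc33 ✓
(proc31, proc33): proc31 overlapped-by proc33 ✓
(proc32, proc34): proc32 overlapped-by proc34 ✓
(proc33, proc26): proc33 overlapped-by proc26 ✓
Count: 12.

12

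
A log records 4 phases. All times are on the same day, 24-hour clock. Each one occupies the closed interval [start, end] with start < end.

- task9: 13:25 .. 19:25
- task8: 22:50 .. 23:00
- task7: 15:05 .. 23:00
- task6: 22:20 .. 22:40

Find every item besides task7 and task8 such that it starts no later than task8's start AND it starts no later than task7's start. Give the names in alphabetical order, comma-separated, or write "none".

Conditions: its start is no later than task8's start (X.start <= 22:50) AND its start is no later than task7's start (X.start <= 15:05).
task6: start 22:20 <= 22:50? ✓; start 22:20 <= 15:05? ✗ → no.
task9: start 13:25 <= 22:50? ✓; start 13:25 <= 15:05? ✓ → yes.
Result: task9.

task9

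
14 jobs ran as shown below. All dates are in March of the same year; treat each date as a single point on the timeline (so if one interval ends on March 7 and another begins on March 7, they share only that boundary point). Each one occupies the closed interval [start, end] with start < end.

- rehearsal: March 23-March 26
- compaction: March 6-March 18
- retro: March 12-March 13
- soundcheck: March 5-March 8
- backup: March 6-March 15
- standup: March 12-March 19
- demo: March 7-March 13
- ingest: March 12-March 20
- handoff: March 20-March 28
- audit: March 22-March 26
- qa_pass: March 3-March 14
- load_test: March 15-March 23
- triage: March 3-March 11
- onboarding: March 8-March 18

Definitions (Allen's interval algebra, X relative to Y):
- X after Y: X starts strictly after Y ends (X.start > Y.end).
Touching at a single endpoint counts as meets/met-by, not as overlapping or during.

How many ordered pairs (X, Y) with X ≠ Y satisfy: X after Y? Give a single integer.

40

Checking all 182 ordered pairs for relation 'after'; matching pairs in alphabetical order:
(audit, backup): audit after backup ✓
(audit, compaction): audit after compaction ✓
(audit, demo): audit after demo ✓
(audit, ingest): audit after ingest ✓
(audit, onboarding): audit after onboarding ✓
(audit, qa_pass): audit after qa_pass ✓
(audit, retro): audit after retro ✓
(audit, soundcheck): audit after soundcheck ✓
(audit, standup): audit after standup ✓
(audit, triage): audit after triage ✓
(handoff, backup): handoff after backup ✓
(handoff, compaction): handoff after compaction ✓
(handoff, demo): handoff after demo ✓
(handoff, onboarding): handoff after onboarding ✓
(handoff, qa_pass): handoff after qa_pass ✓
(handoff, retro): handoff after retro ✓
(handoff, soundcheck): handoff after soundcheck ✓
(handoff, standup): handoff after standup ✓
(handoff, triage): handoff after triage ✓
(ingest, soundcheck): ingest after soundcheck ✓
(ingest, triage): ingest after triage ✓
(load_test, demo): load_test after demo ✓
(load_test, qa_pass): load_test after qa_pass ✓
(load_test, retro): load_test after retro ✓
... plus 16 further pairs not listed.
Count: 40.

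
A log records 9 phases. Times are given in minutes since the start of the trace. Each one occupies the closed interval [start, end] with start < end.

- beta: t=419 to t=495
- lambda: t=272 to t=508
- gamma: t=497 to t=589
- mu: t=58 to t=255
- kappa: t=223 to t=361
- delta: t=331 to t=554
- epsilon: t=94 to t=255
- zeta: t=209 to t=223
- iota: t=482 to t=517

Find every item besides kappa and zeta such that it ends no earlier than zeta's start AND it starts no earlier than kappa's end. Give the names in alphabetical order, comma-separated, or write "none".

beta, gamma, iota

Conditions: its end is no earlier than zeta's start (X.end >= t=209) AND its start is no earlier than kappa's end (X.start >= t=361).
beta: end t=495 >= t=209? ✓; start t=419 >= t=361? ✓ → yes.
delta: end t=554 >= t=209? ✓; start t=331 >= t=361? ✗ → no.
epsilon: end t=255 >= t=209? ✓; start t=94 >= t=361? ✗ → no.
gamma: end t=589 >= t=209? ✓; start t=497 >= t=361? ✓ → yes.
iota: end t=517 >= t=209? ✓; start t=482 >= t=361? ✓ → yes.
lambda: end t=508 >= t=209? ✓; start t=272 >= t=361? ✗ → no.
mu: end t=255 >= t=209? ✓; start t=58 >= t=361? ✗ → no.
Result: beta, gamma, iota.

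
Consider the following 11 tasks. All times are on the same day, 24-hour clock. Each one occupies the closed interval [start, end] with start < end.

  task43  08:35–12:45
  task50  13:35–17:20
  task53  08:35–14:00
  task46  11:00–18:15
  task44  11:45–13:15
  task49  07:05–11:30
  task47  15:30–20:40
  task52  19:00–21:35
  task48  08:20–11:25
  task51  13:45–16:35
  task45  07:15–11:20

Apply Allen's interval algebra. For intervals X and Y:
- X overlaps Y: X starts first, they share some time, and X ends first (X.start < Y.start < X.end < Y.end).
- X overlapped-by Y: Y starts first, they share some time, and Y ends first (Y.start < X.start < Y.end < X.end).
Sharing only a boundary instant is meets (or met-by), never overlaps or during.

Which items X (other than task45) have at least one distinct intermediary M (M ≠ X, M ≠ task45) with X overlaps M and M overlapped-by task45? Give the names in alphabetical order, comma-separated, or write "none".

task43, task48, task49, task53

Target task45 = [07:15, 11:20].
Intermediaries M with M overlapped-by task45: task43, task46, task48, task53.
Via task43 — items with X overlaps task43: task48, task49.
Via task46 — items with X overlaps task46: task43, task48, task49, task53.
Via task48 — items with X overlaps task48: none.
Via task53 — items with X overlaps task53: task48, task49.
Union: task43, task48, task49, task53.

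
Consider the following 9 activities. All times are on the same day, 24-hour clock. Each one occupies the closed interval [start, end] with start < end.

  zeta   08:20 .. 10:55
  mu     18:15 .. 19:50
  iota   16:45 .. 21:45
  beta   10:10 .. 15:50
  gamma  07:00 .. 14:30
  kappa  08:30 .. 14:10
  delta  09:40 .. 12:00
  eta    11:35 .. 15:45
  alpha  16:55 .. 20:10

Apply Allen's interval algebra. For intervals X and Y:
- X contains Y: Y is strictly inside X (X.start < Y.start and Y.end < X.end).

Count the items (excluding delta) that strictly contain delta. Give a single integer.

2

Target delta = [09:40, 12:00].
alpha [16:55, 20:10] → after → no.
beta [10:10, 15:50] → overlapped-by → no.
eta [11:35, 15:45] → overlapped-by → no.
gamma [07:00, 14:30] → contains → counts.
iota [16:45, 21:45] → after → no.
kappa [08:30, 14:10] → contains → counts.
mu [18:15, 19:50] → after → no.
zeta [08:20, 10:55] → overlaps → no.
Total: 2.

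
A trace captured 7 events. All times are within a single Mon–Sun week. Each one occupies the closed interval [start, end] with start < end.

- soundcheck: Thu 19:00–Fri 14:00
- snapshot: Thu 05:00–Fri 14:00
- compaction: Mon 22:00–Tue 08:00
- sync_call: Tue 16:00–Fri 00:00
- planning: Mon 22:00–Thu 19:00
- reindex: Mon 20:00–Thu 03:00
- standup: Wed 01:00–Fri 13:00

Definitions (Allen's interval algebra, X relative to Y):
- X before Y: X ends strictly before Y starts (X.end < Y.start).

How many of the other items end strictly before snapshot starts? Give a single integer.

2

Target snapshot = [Thu 05:00, Fri 14:00].
compaction [Mon 22:00, Tue 08:00] → before → counts.
planning [Mon 22:00, Thu 19:00] → overlaps → no.
reindex [Mon 20:00, Thu 03:00] → before → counts.
soundcheck [Thu 19:00, Fri 14:00] → finishes → no.
standup [Wed 01:00, Fri 13:00] → overlaps → no.
sync_call [Tue 16:00, Fri 00:00] → overlaps → no.
Total: 2.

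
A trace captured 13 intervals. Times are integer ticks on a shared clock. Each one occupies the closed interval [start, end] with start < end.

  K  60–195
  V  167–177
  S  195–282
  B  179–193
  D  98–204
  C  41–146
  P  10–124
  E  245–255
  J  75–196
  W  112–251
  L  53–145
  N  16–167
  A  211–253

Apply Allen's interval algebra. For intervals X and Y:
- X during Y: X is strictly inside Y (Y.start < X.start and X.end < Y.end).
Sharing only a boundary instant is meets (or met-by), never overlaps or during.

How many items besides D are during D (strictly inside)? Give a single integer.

Target D = [98, 204].
A [211, 253] → after → no.
B [179, 193] → during → counts.
C [41, 146] → overlaps → no.
E [245, 255] → after → no.
J [75, 196] → overlaps → no.
K [60, 195] → overlaps → no.
L [53, 145] → overlaps → no.
N [16, 167] → overlaps → no.
P [10, 124] → overlaps → no.
S [195, 282] → overlapped-by → no.
V [167, 177] → during → counts.
W [112, 251] → overlapped-by → no.
Total: 2.

2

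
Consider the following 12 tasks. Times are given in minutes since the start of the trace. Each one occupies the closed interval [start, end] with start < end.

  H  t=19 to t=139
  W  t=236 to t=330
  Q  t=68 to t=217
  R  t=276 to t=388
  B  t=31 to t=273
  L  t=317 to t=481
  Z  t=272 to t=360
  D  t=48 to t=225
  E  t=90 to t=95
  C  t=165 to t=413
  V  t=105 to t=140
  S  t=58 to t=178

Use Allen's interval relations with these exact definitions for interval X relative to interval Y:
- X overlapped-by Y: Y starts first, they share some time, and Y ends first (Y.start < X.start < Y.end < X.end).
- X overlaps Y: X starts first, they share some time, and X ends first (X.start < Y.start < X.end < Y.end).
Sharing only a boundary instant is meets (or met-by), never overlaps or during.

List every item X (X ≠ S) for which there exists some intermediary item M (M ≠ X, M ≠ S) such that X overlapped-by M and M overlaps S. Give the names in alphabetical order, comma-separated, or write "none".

Target S = [t=58, t=178].
Intermediaries M with M overlaps S: H.
Via H — items with X overlapped-by H: B, D, Q, V.
Union: B, D, Q, V.

B, D, Q, V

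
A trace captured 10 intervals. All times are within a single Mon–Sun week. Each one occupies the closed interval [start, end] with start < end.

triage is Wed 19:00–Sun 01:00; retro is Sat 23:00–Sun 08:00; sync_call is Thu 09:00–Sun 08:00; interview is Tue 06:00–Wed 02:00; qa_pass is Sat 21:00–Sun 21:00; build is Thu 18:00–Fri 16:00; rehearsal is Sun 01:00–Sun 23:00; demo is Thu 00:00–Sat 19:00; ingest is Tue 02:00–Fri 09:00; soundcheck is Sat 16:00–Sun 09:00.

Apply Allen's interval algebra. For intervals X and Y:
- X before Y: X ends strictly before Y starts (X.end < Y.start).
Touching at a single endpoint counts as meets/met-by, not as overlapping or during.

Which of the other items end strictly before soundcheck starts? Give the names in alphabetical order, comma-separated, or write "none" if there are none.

Target soundcheck = [Sat 16:00, Sun 09:00].
build [Thu 18:00, Fri 16:00] → before → yes.
demo [Thu 00:00, Sat 19:00] → overlaps → no.
ingest [Tue 02:00, Fri 09:00] → before → yes.
interview [Tue 06:00, Wed 02:00] → before → yes.
qa_pass [Sat 21:00, Sun 21:00] → overlapped-by → no.
rehearsal [Sun 01:00, Sun 23:00] → overlapped-by → no.
retro [Sat 23:00, Sun 08:00] → during → no.
sync_call [Thu 09:00, Sun 08:00] → overlaps → no.
triage [Wed 19:00, Sun 01:00] → overlaps → no.
Result: build, ingest, interview.

build, ingest, interview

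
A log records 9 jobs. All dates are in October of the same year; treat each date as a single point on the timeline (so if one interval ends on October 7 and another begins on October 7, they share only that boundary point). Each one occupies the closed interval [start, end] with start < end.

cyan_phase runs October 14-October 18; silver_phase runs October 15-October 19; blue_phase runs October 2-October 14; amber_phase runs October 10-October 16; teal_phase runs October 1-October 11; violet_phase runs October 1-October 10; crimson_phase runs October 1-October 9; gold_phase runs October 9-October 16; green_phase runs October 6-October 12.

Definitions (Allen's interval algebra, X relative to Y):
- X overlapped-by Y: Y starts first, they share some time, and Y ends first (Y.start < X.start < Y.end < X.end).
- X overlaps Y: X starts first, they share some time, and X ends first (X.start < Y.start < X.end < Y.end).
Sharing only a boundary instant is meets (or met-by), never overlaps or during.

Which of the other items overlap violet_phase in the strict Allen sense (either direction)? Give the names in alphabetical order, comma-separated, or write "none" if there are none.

blue_phase, gold_phase, green_phase

Target violet_phase = [October 1, October 10].
amber_phase [October 10, October 16] → met-by → no.
blue_phase [October 2, October 14] → overlapped-by → yes.
crimson_phase [October 1, October 9] → starts → no.
cyan_phase [October 14, October 18] → after → no.
gold_phase [October 9, October 16] → overlapped-by → yes.
green_phase [October 6, October 12] → overlapped-by → yes.
silver_phase [October 15, October 19] → after → no.
teal_phase [October 1, October 11] → started-by → no.
Result: blue_phase, gold_phase, green_phase.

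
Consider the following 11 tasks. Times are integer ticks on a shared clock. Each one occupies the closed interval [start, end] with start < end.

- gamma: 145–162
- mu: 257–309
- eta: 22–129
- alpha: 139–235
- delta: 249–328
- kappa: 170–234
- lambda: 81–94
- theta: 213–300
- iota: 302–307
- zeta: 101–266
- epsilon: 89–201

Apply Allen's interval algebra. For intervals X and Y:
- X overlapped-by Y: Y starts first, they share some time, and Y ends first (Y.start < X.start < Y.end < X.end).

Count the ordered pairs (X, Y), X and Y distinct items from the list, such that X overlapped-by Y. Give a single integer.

Checking all 110 ordered pairs for relation 'overlapped-by'; matching pairs in alphabetical order:
(alpha, epsilon): alpha overlapped-by epsilon ✓
(delta, theta): delta overlapped-by theta ✓
(delta, zeta): delta overlapped-by zeta ✓
(epsilon, eta): epsilon overlapped-by eta ✓
(epsilon, lambda): epsilon overlapped-by lambda ✓
(kappa, epsilon): kappa overlapped-by epsilon ✓
(mu, theta): mu overlapped-by theta ✓
(mu, zeta): mu overlapped-by zeta ✓
(theta, alpha): theta overlapped-by alpha ✓
(theta, kappa): theta overlapped-by kappa ✓
(theta, zeta): theta overlapped-by zeta ✓
(zeta, epsilon): zeta overlapped-by epsilon ✓
(zeta, eta): zeta overlapped-by eta ✓
Count: 13.

13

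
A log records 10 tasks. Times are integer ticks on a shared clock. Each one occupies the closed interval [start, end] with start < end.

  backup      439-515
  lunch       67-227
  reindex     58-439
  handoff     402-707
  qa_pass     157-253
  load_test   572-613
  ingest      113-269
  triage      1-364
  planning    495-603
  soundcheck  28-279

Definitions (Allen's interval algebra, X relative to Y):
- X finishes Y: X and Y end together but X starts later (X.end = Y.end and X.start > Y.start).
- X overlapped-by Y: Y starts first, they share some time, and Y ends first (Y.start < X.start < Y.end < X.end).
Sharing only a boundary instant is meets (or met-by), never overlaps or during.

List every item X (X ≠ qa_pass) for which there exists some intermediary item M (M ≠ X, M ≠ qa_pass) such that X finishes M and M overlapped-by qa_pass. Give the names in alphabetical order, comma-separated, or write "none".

none

Target qa_pass = [157, 253].
Intermediaries M with M overlapped-by qa_pass: none.
Union: none.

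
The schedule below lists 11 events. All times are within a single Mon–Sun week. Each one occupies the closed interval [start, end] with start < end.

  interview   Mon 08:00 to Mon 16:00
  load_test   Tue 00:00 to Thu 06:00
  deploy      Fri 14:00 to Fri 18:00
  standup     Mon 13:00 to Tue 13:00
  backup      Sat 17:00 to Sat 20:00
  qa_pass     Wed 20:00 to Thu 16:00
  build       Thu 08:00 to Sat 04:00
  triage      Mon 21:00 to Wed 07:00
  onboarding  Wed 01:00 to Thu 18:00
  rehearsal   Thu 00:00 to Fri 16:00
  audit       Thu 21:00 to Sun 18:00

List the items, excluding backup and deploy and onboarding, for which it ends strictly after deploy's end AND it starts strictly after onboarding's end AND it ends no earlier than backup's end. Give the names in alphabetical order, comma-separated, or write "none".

Conditions: its end is strictly after deploy's end (X.end > Fri 18:00) AND its start is strictly after onboarding's end (X.start > Thu 18:00) AND its end is no earlier than backup's end (X.end >= Sat 20:00).
audit: end Sun 18:00 > Fri 18:00? ✓; start Thu 21:00 > Thu 18:00? ✓; end Sun 18:00 >= Sat 20:00? ✓ → yes.
build: end Sat 04:00 > Fri 18:00? ✓; start Thu 08:00 > Thu 18:00? ✗; end Sat 04:00 >= Sat 20:00? ✗ → no.
interview: end Mon 16:00 > Fri 18:00? ✗; start Mon 08:00 > Thu 18:00? ✗; end Mon 16:00 >= Sat 20:00? ✗ → no.
load_test: end Thu 06:00 > Fri 18:00? ✗; start Tue 00:00 > Thu 18:00? ✗; end Thu 06:00 >= Sat 20:00? ✗ → no.
qa_pass: end Thu 16:00 > Fri 18:00? ✗; start Wed 20:00 > Thu 18:00? ✗; end Thu 16:00 >= Sat 20:00? ✗ → no.
rehearsal: end Fri 16:00 > Fri 18:00? ✗; start Thu 00:00 > Thu 18:00? ✗; end Fri 16:00 >= Sat 20:00? ✗ → no.
standup: end Tue 13:00 > Fri 18:00? ✗; start Mon 13:00 > Thu 18:00? ✗; end Tue 13:00 >= Sat 20:00? ✗ → no.
triage: end Wed 07:00 > Fri 18:00? ✗; start Mon 21:00 > Thu 18:00? ✗; end Wed 07:00 >= Sat 20:00? ✗ → no.
Result: audit.

audit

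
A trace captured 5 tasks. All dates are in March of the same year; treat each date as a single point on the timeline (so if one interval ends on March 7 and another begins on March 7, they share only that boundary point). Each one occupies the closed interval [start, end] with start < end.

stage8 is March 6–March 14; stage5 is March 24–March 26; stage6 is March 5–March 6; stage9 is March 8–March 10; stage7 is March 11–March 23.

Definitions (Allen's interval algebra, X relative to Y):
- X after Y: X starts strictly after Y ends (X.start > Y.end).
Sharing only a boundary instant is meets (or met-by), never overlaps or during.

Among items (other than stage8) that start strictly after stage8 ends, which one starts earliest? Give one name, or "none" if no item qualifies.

Target stage8 = [March 6, March 14].
stage5 [March 24, March 26] → after → candidate.
stage6 [March 5, March 6] → meets → excluded.
stage7 [March 11, March 23] → overlapped-by → excluded.
stage9 [March 8, March 10] → during → excluded.
Among candidates, earliest start is March 24 → stage5.

stage5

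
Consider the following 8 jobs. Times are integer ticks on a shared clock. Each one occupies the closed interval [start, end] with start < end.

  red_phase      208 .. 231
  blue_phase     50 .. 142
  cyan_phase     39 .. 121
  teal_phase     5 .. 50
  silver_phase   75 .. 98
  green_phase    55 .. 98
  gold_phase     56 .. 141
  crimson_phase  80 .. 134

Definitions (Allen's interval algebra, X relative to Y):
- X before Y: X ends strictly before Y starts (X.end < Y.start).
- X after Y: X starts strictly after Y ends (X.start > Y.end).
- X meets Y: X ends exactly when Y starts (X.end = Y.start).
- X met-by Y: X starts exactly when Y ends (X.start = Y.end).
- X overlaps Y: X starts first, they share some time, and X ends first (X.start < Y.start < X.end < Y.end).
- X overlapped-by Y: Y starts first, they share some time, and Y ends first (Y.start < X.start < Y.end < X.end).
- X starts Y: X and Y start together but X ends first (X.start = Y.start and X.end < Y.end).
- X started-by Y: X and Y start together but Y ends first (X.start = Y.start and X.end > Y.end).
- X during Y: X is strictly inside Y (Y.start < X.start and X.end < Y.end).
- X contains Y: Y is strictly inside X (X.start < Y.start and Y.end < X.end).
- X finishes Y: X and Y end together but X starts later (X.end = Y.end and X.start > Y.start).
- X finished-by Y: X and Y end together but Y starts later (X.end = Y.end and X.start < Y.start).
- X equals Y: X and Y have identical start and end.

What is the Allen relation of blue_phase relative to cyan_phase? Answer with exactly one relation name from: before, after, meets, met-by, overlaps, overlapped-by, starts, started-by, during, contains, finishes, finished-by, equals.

blue_phase = [50, 142]; cyan_phase = [39, 121].
Compare endpoints: blue_phase.start > cyan_phase.start, blue_phase.start < cyan_phase.end, blue_phase.end > cyan_phase.start, blue_phase.end > cyan_phase.end.
That pattern is 'overlapped-by'.

overlapped-by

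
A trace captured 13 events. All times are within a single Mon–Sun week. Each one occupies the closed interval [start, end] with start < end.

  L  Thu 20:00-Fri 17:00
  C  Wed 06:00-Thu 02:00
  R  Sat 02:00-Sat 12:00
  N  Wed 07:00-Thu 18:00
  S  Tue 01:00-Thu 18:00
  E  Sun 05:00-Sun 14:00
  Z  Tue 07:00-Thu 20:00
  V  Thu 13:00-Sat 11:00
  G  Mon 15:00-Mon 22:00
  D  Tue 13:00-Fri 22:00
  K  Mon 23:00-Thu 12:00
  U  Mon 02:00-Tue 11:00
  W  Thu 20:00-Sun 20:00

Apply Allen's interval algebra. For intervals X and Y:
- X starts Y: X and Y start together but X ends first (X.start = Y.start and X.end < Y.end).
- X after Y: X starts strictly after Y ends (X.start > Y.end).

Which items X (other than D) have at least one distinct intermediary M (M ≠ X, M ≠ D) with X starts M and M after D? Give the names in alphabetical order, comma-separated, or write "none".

none

Target D = [Tue 13:00, Fri 22:00].
Intermediaries M with M after D: E, R.
Via E — items with X starts E: none.
Via R — items with X starts R: none.
Union: none.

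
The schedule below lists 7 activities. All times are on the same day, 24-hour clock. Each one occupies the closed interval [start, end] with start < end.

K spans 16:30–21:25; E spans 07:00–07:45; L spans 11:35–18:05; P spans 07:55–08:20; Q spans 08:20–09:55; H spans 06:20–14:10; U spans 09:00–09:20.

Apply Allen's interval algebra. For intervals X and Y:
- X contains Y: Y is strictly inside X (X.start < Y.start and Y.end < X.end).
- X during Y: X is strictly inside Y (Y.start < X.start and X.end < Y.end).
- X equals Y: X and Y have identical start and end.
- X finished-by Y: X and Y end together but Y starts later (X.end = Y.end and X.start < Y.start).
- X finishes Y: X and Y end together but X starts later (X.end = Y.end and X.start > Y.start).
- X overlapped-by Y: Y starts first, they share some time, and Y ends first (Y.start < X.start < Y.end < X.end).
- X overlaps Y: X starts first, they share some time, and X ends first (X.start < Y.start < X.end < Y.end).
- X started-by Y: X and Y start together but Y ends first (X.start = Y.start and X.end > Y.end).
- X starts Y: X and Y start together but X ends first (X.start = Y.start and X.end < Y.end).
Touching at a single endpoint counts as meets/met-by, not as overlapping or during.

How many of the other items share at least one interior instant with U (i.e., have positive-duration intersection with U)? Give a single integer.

2

Target U = [09:00, 09:20].
E [07:00, 07:45] → before → no.
H [06:20, 14:10] → contains → counts.
K [16:30, 21:25] → after → no.
L [11:35, 18:05] → after → no.
P [07:55, 08:20] → before → no.
Q [08:20, 09:55] → contains → counts.
Total: 2.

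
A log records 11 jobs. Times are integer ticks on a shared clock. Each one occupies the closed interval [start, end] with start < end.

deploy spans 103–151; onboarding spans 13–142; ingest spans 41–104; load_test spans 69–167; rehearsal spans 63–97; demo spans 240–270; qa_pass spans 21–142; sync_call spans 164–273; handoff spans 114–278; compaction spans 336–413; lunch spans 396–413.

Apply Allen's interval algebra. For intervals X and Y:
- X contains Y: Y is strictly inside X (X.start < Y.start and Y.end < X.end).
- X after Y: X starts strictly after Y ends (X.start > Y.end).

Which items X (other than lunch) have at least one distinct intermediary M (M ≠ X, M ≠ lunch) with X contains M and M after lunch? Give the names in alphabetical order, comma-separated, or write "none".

Target lunch = [396, 413].
Intermediaries M with M after lunch: none.
Union: none.

none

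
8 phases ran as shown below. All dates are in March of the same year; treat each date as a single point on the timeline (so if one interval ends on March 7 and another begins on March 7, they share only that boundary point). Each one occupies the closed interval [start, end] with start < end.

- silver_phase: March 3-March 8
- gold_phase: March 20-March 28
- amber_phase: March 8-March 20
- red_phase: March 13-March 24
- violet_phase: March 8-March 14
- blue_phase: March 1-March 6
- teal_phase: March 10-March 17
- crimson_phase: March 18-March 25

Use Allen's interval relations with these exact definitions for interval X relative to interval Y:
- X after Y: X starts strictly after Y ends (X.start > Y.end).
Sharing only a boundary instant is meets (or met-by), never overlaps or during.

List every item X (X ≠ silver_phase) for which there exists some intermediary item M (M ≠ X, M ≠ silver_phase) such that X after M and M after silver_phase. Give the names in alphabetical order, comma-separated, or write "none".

crimson_phase, gold_phase

Target silver_phase = [March 3, March 8].
Intermediaries M with M after silver_phase: crimson_phase, gold_phase, red_phase, teal_phase.
Via crimson_phase — items with X after crimson_phase: none.
Via gold_phase — items with X after gold_phase: none.
Via red_phase — items with X after red_phase: none.
Via teal_phase — items with X after teal_phase: crimson_phase, gold_phase.
Union: crimson_phase, gold_phase.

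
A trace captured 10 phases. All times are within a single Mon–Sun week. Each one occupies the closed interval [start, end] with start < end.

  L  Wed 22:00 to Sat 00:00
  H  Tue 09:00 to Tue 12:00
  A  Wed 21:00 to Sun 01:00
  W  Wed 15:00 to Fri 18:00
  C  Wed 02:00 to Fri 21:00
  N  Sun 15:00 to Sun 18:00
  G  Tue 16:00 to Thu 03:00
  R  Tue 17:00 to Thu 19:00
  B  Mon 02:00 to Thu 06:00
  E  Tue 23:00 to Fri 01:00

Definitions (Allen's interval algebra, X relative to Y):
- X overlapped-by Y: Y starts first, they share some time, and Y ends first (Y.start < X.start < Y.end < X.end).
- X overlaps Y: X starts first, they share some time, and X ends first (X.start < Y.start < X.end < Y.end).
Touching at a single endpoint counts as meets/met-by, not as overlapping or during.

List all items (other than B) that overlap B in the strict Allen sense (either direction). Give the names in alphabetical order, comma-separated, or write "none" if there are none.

A, C, E, L, R, W

Target B = [Mon 02:00, Thu 06:00].
A [Wed 21:00, Sun 01:00] → overlapped-by → yes.
C [Wed 02:00, Fri 21:00] → overlapped-by → yes.
E [Tue 23:00, Fri 01:00] → overlapped-by → yes.
G [Tue 16:00, Thu 03:00] → during → no.
H [Tue 09:00, Tue 12:00] → during → no.
L [Wed 22:00, Sat 00:00] → overlapped-by → yes.
N [Sun 15:00, Sun 18:00] → after → no.
R [Tue 17:00, Thu 19:00] → overlapped-by → yes.
W [Wed 15:00, Fri 18:00] → overlapped-by → yes.
Result: A, C, E, L, R, W.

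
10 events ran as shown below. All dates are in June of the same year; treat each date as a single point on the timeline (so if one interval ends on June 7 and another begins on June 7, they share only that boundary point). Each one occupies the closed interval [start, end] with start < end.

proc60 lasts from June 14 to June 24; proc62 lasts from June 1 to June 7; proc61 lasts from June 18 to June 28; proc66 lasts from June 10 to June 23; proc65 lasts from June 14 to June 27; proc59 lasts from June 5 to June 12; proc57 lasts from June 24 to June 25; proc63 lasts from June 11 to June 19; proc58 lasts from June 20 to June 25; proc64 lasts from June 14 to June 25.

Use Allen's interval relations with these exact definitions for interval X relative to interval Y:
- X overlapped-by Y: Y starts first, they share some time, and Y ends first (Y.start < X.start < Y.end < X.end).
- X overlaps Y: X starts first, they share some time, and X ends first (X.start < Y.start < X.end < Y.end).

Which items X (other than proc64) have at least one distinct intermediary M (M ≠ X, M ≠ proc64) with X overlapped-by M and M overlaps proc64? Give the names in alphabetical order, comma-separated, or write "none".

Target proc64 = [June 14, June 25].
Intermediaries M with M overlaps proc64: proc63, proc66.
Via proc63 — items with X overlapped-by proc63: proc60, proc61, proc65.
Via proc66 — items with X overlapped-by proc66: proc58, proc60, proc61, proc65.
Union: proc58, proc60, proc61, proc65.

proc58, proc60, proc61, proc65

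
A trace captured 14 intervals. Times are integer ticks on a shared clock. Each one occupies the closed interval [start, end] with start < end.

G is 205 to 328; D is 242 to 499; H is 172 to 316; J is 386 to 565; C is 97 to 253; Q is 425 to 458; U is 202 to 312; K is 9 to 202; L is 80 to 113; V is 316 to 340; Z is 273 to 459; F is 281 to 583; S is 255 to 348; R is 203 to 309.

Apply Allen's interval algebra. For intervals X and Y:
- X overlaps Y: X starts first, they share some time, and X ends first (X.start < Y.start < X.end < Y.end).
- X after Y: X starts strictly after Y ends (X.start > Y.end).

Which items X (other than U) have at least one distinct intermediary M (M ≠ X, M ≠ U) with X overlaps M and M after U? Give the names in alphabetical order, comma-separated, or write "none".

Target U = [202, 312].
Intermediaries M with M after U: J, Q, V.
Via J — items with X overlaps J: D, Z.
Via Q — items with X overlaps Q: none.
Via V — items with X overlaps V: G.
Union: D, G, Z.

D, G, Z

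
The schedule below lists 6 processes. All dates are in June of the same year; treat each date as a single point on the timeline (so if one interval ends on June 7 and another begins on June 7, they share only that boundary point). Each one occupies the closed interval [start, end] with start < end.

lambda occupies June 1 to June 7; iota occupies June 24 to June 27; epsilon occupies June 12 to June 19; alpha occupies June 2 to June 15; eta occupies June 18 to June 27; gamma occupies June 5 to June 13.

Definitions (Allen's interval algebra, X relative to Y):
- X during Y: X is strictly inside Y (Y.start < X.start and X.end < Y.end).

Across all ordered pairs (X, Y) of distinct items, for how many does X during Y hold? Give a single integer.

1

Checking all 30 ordered pairs for relation 'during'; matching pairs in alphabetical order:
(gamma, alpha): gamma during alpha ✓
Count: 1.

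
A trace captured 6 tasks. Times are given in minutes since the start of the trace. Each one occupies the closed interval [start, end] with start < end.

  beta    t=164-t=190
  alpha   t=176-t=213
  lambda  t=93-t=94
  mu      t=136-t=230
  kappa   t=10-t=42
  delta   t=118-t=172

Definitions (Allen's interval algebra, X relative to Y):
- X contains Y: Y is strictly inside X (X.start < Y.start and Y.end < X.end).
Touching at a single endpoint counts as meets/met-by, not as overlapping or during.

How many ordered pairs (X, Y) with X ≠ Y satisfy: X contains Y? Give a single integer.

Checking all 30 ordered pairs for relation 'contains'; matching pairs in alphabetical order:
(mu, alpha): mu contains alpha ✓
(mu, beta): mu contains beta ✓
Count: 2.

2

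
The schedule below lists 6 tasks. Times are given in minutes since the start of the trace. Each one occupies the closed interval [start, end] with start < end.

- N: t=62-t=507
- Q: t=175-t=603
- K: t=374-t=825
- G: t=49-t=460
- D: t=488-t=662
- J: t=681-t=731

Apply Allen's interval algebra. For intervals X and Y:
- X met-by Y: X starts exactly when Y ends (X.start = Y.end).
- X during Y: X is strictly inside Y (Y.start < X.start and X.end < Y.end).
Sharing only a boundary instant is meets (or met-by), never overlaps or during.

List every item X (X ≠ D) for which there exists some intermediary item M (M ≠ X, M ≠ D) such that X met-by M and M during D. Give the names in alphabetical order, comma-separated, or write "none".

none

Target D = [t=488, t=662].
Intermediaries M with M during D: none.
Union: none.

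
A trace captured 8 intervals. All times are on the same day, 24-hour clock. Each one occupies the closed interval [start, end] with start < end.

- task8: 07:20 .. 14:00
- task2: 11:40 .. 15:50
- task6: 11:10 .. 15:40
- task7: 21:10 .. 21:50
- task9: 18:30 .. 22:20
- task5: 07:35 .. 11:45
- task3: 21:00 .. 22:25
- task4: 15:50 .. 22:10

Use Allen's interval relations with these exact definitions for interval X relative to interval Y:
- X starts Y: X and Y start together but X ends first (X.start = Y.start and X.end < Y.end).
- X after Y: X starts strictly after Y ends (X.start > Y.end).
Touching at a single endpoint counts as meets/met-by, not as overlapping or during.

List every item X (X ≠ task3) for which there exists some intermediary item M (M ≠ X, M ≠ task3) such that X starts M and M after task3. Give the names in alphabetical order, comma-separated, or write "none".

none

Target task3 = [21:00, 22:25].
Intermediaries M with M after task3: none.
Union: none.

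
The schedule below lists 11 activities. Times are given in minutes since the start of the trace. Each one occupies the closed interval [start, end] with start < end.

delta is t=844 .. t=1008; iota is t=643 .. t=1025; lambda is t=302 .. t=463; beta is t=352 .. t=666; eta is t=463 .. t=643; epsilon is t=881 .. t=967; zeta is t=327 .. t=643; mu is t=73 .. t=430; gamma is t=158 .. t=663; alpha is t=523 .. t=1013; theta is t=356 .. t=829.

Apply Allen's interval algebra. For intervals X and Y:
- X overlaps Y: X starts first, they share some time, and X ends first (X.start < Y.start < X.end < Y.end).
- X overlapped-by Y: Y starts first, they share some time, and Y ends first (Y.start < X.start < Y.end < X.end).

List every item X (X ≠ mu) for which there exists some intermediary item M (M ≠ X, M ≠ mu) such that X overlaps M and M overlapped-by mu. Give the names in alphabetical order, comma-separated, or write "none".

Target mu = [t=73, t=430].
Intermediaries M with M overlapped-by mu: beta, gamma, lambda, theta, zeta.
Via beta — items with X overlaps beta: gamma, lambda, zeta.
Via gamma — items with X overlaps gamma: none.
Via lambda — items with X overlaps lambda: none.
Via theta — items with X overlaps theta: beta, gamma, lambda, zeta.
Via zeta — items with X overlaps zeta: lambda.
Union: beta, gamma, lambda, zeta.

beta, gamma, lambda, zeta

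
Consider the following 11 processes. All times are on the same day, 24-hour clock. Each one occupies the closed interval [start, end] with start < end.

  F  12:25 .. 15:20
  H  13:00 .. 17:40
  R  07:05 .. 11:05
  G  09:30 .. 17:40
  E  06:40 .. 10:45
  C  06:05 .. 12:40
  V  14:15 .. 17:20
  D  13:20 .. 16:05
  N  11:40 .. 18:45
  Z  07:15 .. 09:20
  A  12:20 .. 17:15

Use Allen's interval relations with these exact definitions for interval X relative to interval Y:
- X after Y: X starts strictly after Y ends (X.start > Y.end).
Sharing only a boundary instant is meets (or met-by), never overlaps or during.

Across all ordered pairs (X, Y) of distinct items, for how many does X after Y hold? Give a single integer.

Checking all 110 ordered pairs for relation 'after'; matching pairs in alphabetical order:
(A, E): A after E ✓
(A, R): A after R ✓
(A, Z): A after Z ✓
(D, C): D after C ✓
(D, E): D after E ✓
(D, R): D after R ✓
(D, Z): D after Z ✓
(F, E): F after E ✓
(F, R): F after R ✓
(F, Z): F after Z ✓
(G, Z): G after Z ✓
(H, C): H after C ✓
(H, E): H after E ✓
(H, R): H after R ✓
(H, Z): H after Z ✓
(N, E): N after E ✓
(N, R): N after R ✓
(N, Z): N after Z ✓
(V, C): V after C ✓
(V, E): V after E ✓
(V, R): V after R ✓
(V, Z): V after Z ✓
Count: 22.

22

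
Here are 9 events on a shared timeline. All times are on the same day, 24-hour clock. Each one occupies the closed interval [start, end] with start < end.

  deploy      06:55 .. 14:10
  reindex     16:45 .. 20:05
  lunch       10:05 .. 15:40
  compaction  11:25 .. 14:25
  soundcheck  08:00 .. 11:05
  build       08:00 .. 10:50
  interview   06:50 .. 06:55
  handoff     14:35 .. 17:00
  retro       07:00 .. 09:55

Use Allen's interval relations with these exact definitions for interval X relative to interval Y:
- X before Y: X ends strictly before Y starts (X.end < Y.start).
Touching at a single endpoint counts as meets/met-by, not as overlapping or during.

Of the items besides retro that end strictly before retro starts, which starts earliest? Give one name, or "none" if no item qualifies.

Target retro = [07:00, 09:55].
build [08:00, 10:50] → overlapped-by → excluded.
compaction [11:25, 14:25] → after → excluded.
deploy [06:55, 14:10] → contains → excluded.
handoff [14:35, 17:00] → after → excluded.
interview [06:50, 06:55] → before → candidate.
lunch [10:05, 15:40] → after → excluded.
reindex [16:45, 20:05] → after → excluded.
soundcheck [08:00, 11:05] → overlapped-by → excluded.
Among candidates, earliest start is 06:50 → interview.

interview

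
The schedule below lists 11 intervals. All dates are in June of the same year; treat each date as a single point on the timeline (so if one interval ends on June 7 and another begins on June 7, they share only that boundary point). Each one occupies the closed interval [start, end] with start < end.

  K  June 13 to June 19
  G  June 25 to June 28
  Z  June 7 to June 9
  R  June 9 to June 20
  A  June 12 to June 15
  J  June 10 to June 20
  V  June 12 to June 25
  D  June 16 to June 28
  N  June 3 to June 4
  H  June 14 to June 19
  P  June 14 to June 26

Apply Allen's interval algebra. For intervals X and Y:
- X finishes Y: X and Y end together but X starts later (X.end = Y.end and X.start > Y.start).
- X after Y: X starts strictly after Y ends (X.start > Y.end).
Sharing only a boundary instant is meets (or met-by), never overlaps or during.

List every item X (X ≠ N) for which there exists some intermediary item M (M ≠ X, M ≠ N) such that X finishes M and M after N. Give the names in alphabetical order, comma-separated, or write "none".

G, H, J

Target N = [June 3, June 4].
Intermediaries M with M after N: A, D, G, H, J, K, P, R, V, Z.
Via A — items with X finishes A: none.
Via D — items with X finishes D: G.
Via G — items with X finishes G: none.
Via H — items with X finishes H: none.
Via J — items with X finishes J: none.
Via K — items with X finishes K: H.
Via P — items with X finishes P: none.
Via R — items with X finishes R: J.
Via V — items with X finishes V: none.
Via Z — items with X finishes Z: none.
Union: G, H, J.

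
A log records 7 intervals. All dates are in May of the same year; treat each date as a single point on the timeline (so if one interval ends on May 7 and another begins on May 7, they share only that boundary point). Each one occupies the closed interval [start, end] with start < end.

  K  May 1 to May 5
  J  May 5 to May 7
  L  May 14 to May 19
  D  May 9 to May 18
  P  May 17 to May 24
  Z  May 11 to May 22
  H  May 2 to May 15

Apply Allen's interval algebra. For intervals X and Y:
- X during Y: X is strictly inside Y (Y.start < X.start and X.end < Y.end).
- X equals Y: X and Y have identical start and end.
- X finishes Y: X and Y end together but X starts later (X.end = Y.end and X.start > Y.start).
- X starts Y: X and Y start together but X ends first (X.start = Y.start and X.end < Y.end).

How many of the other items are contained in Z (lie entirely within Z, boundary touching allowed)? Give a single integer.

Target Z = [May 11, May 22].
D [May 9, May 18] → overlaps → no.
H [May 2, May 15] → overlaps → no.
J [May 5, May 7] → before → no.
K [May 1, May 5] → before → no.
L [May 14, May 19] → during → counts.
P [May 17, May 24] → overlapped-by → no.
Total: 1.

1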